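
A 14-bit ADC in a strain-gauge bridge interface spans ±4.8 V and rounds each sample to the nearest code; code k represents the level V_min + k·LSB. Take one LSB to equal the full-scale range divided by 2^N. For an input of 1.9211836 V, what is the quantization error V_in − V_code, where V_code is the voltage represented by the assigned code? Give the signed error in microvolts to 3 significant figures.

Span: 4.8 V − (-4.8 V) = 9.6 V. LSB = 9.6 V / 2^14 ≈ 0.5859 mV.
(1.9211836 − (-4.8)) / LSB = 6.7211836 × 16384/9.6 = 11470.8200. Nearest integer: k = 11471.
Reconstructed level: -4.8 + 11471 × 9.6/16384 V = 1.9212890625 V.
e = 1.9211836 − (1.9212890625) = −105 µV.

−105 µV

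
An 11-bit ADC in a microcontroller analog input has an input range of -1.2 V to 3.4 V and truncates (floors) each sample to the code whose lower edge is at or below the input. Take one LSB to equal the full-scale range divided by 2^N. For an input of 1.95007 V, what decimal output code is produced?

1402

Range = 3.4 − (-1.2) = 4.6 V. LSB = 4.6 V / 2^11 ≈ 2.246 mV.
(V_in − V_min) × 2^11/range = (1.95007 − (-1.2)) × 2048/4.6 = 1402.466.
Floor → code = 1402.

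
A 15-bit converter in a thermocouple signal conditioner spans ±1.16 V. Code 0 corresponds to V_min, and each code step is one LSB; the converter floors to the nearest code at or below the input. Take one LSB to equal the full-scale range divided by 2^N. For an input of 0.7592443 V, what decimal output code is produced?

27107

Full-scale range = 1.16 V − (-1.16 V) = 2.32 V. LSB = 2.32 V / 2^15 ≈ 70.80 µV.
(V_in − V_min) × 2^15/range = (0.7592443 − (-1.16)) × 32768/2.32 = 27107.671.
Floor → code = 27107.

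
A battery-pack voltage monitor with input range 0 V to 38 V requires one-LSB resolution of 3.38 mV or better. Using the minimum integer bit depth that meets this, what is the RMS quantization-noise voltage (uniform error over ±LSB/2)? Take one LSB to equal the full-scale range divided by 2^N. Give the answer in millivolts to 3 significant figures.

0.670 mV

Full-scale range = 38 V.
Levels needed ≥ 38/3.38 mV = 11240. 2^14 = 16384 suffices, so N_min = 14.
One LSB is 38 V / 16384 = 2.3193 mV.
σ_q = LSB/√12 = 2.3193 mV/3.4641 = 0.670 mV.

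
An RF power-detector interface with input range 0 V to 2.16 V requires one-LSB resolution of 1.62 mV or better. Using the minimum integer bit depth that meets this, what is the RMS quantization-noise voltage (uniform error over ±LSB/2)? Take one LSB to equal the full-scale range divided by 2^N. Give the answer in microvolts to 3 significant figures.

304 µV

V_FS = 2.16 V.
Required number of levels: 2.16/1.62 mV = 1333.3; smallest N with 2^N ≥ that is 11.
LSB = 2.16 V ÷ 2^11 = 2.16/2048 V = 1.0547 mV.
RMS noise = LSB/√12 = 304 µV.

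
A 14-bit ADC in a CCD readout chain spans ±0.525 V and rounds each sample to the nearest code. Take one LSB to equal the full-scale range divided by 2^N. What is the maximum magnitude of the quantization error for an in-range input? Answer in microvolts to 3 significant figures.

Span: 0.525 V − (-0.525 V) = 1.05 V.
One LSB is 1.05 V / 16384 = 64.087 µV.
Worst-case error for round-to-nearest is half an LSB: 32.0 µV.

32.0 µV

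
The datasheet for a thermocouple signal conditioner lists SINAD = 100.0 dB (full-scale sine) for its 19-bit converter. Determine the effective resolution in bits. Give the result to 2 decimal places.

Inverting SNR = 6.02 N + 1.76: N_eff = (100.0 − 1.76)/6.02 = 16.3189.

16.32 bits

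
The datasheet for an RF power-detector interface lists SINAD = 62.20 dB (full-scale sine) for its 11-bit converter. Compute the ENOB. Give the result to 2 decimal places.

10.04 bits

ENOB = (SINAD − 1.76) / 6.02 = (62.20 − 1.76) / 6.02 = 60.44 / 6.02 = 10.0399.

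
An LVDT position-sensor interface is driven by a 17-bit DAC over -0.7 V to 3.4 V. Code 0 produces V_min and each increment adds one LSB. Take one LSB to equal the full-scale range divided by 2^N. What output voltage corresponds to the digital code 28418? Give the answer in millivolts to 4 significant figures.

188.9 mV

Range = 3.4 − (-0.7) = 4.1 V. LSB = 4.1 V / 2^17.
V_out = V_min + code × LSB = -0.7 V + 28418 × 4.1 V / 131072
      = -0.7 V + 0.888930 V = 0.188930 V.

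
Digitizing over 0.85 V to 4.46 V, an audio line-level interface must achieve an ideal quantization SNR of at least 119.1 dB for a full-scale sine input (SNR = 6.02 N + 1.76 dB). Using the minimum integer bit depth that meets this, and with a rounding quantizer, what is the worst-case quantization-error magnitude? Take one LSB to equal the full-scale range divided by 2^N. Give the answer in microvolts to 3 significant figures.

1.72 µV

Full-scale range = 4.46 V − (0.85 V) = 3.61 V.
6.02 N + 1.76 ≥ 119.1 gives N ≥ 19.492, so the minimum integer is 20.
LSB = 3.61 V / 2^20 = 3.4428 µV.
|e|_max = LSB/2 = 1.72 µV.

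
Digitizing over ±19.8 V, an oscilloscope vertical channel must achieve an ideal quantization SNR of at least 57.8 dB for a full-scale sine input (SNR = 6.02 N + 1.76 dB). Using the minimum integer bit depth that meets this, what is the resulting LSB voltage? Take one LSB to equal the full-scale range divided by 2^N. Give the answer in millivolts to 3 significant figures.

38.7 mV

Span: 19.8 V − (-19.8 V) = 39.6 V.
N ≥ (57.8 − 1.76)/6.02 = 9.309 → N_min = 10.
Step size = 39.6/1024 V = 38.7 mV.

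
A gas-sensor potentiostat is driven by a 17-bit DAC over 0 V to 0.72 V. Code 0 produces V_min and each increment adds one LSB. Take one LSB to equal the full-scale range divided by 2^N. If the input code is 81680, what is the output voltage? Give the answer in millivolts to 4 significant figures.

448.7 mV

V_FS = 0.72 V. LSB = 0.72 V / 2^17.
V_out = V_min + code × LSB = 0 V + 81680 × 0.72 V / 131072
      = 0 + 0.448682 = 0.448682 V.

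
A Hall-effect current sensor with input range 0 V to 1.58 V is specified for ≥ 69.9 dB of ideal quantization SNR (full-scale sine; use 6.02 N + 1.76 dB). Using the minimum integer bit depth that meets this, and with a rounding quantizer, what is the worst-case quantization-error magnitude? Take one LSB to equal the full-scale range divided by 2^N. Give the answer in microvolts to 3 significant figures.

193 µV

V_FS = 1.58 V.
Required N = ⌈(69.9 − 1.76)/6.02⌉ = ⌈11.319⌉ = 12.
Step size = 1.58/4096 V = 385.74 µV.
Max error for round-to-nearest is LSB/2 = 193 µV.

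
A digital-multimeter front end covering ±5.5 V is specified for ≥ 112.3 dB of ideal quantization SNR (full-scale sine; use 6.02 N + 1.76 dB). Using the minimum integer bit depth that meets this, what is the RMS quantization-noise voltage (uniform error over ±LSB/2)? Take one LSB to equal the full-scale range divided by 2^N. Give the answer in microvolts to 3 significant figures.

Span: 5.5 V − (-5.5 V) = 11 V.
N ≥ (112.3 − 1.76)/6.02 = 18.362 → N_min = 19.
One LSB is 11 V / 524288 = 20.981 µV.
V_rms = LSB/√12 = 6.06 µV.

6.06 µV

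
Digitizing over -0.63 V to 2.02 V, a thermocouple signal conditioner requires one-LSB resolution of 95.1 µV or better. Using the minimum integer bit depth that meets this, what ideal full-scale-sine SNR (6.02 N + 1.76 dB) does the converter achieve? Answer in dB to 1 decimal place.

92.1 dB

Span: 2.02 V − (-0.63 V) = 2.65 V.
2.65 V / 95.1 µV = 27870. Since 2^14 = 16384 and 2^15 = 32768, N = 15.
6.02(15) + 1.76 = 92.06 dB.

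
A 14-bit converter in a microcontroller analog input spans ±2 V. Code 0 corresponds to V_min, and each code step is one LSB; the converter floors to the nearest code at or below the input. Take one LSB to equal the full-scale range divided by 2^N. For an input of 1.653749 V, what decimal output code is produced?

Full-scale range = 2 V − (-2 V) = 4 V. LSB = 4 V / 2^14 ≈ 244.1 µV.
code = ⌊(V_in − V_min)/LSB⌋ = ⌊(V_in − V_min) × 2^14 / range⌋
     = ⌊(1.653749 − (-2)) × 16384 / 4⌋ = ⌊3.653749 × 16384/4⌋
     = ⌊14965.756⌋ = 14965.

14965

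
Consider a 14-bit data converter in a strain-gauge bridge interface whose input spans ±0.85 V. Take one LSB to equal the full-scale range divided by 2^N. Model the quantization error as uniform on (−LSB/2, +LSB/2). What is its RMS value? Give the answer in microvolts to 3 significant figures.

30.0 µV

Span: 0.85 V − (-0.85 V) = 1.7 V.
LSB = 1.7 V ÷ 2^14 = 1.7/16384 V = 103.76 µV.
For a uniform distribution on [−LSB/2, +LSB/2], V_rms = LSB/√12 = 103.76 µV/3.4641 = 30.0 µV.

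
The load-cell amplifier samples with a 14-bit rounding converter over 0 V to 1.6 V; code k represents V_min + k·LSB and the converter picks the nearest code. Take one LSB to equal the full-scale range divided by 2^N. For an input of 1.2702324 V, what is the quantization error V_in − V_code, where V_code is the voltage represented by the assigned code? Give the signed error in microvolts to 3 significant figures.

+17.6 µV

Full-scale range = 1.6 V. LSB = 1.6 V / 2^14 ≈ 97.66 µV.
(1.2702324 − (0)) / LSB = 1.2702324 × 16384/1.6 = 13007.1798. Nearest integer: k = 13007.
V_code = V_min + k × range/2^14 = 0 + 13007 × 1.6/16384 = 1.2702148438 V.
e = 1.2702324 − (1.2702148438) = +17.6 µV.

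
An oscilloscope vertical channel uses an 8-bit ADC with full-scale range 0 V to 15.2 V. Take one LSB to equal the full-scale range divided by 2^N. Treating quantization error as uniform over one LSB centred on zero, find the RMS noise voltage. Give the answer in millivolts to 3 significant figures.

17.1 mV

Span = 15.2 V.
LSB = 15.2 V / 2^8 = 59.375 mV.
V_rms = LSB/√12 = 59.375 mV / √12 = 17.1 mV.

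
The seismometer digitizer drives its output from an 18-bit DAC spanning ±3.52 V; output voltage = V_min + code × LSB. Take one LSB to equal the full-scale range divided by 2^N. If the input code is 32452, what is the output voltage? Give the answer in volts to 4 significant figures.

-2.648 V

Span: 3.52 V − (-3.52 V) = 7.04 V. LSB = 7.04 V / 2^18.
V_out = V_min + code × LSB = -3.52 V + 32452 × 7.04 V / 262144
      = -3.52 + 0.871514 = -2.64849 V.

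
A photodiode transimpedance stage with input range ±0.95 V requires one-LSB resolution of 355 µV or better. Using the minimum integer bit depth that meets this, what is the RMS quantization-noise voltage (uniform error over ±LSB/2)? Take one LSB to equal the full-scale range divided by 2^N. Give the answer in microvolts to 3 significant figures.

Span: 0.95 V − (-0.95 V) = 1.9 V.
Required number of levels: 1.9/355 µV = 5352.1; smallest N with 2^N ≥ that is 13.
Step size = 1.9/8192 V = 231.93 µV.
RMS noise = LSB/√12 = 67.0 µV.

67.0 µV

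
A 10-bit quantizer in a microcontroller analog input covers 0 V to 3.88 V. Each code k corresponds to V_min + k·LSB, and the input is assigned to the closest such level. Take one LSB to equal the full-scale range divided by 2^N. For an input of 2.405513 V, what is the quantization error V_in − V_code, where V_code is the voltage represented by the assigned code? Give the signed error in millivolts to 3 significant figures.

−0.542 mV

Span = 3.88 V. LSB = 3.88 V / 2^10 ≈ 3.789 mV.
(V_in − V_min)/LSB = (2.405513 − (0)) × 1024/3.88 = 634.8570 → nearest code k = 635.
V_code = V_min + k × range/2^10 = 0 + 635 × 3.88/1024 = 2.406054688 V.
e = 2.405513 − (2.406054688) = −0.542 mV.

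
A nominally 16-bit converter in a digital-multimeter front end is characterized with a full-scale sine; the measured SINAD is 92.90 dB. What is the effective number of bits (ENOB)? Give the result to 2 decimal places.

ENOB = (SINAD − 1.76) / 6.02 = (92.90 − 1.76) / 6.02 = 91.14 / 6.02 = 15.1395.

15.14 bits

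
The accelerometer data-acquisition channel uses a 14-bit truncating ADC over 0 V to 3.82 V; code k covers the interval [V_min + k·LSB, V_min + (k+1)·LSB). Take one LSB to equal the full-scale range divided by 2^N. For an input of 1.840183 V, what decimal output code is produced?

7892

Range is 3.82 V. LSB = 3.82 V / 2^14 ≈ 233.2 µV.
V_in − V_min = 1.840183 − (0) = 1.840183 V.
Divide by LSB: 1.840183 × 16384/3.82 = 7892.5545.
Truncating gives code 7892.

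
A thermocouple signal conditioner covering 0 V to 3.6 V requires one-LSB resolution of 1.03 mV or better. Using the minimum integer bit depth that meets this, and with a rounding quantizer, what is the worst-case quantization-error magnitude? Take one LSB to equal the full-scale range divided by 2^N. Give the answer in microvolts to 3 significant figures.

439 µV

V_FS = 3.6 V.
Levels needed ≥ 3.6/1.03 mV = 3495. 2^12 = 4096 suffices, so N_min = 12.
LSB = 3.6 V / 2^12 = 0.87891 mV.
|e|_max = LSB/2 = 439 µV.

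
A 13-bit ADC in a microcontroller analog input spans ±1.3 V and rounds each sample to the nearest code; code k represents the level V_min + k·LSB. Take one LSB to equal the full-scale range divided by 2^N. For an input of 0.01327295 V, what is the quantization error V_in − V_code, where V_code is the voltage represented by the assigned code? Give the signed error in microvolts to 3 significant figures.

−57.1 µV

The full-scale span is 1.3 − (-1.3) = 2.6 V. LSB = 2.6 V / 2^13 ≈ 317.4 µV.
(V_in − V_min)/LSB = (0.01327295 − (-1.3)) × 8192/2.6 = 4137.8200 → nearest code k = 4138.
V_code = V_min + k × range/2^13 = -1.3 + 4138 × 2.6/8192 = 0.01333007813 V.
Error = V_in − V_code = 0.01327295 − (0.01333007813) = −57.1 µV.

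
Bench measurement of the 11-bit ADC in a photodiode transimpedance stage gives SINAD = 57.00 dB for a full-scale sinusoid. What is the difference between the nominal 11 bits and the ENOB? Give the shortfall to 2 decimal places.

Effective bits = (57.00 − 1.76)/6.02 = 9.1761.
11 − 9.1761 = 1.82 bits below nominal.

1.82 bits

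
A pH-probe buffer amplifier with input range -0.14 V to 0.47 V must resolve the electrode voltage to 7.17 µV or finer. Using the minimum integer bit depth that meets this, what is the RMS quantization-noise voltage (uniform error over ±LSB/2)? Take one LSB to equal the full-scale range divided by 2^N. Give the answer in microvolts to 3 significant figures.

Full-scale range = 0.47 V − (-0.14 V) = 0.61 V.
Need 2^N ≥ 0.61 V / 7.17 µV = 85080 → N_min = 17.
Step size = 0.61/131072 V = 4.6539 µV.
σ_q = LSB/√12 = 4.6539 µV/3.4641 = 1.34 µV.

1.34 µV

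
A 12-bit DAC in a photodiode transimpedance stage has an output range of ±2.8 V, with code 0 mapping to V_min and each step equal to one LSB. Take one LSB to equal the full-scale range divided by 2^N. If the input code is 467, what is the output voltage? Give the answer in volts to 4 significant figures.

Span: 2.8 V − (-2.8 V) = 5.6 V. LSB = 5.6 V / 2^12.
V_out = -2.8 + 467 × (5.6/4096) V
      = -2.8 V + 0.638477 V = -2.16152 V.

-2.162 V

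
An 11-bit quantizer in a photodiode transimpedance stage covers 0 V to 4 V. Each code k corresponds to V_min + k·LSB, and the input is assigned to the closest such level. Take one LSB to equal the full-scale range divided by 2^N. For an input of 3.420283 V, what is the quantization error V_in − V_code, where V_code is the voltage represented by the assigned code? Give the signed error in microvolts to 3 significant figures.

+361 µV

Full-scale range = 4 V. LSB = 4 V / 2^11 ≈ 1.953 mV.
(3.420283 − (0)) / LSB = 3.420283 × 2048/4 = 1751.1849. Nearest integer: k = 1751.
Reconstructed level: 0 + 1751 × 4/2048 V = 3.419921875 V.
e = 3.420283 − (3.419921875) = +361 µV.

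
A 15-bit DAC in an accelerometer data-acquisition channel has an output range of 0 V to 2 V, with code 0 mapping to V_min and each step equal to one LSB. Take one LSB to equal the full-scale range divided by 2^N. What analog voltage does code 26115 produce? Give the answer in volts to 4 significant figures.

1.594 V

V_FS = 2 V. LSB = 2 V / 2^15.
V_out = 0 + 26115 × (2/32768) V
      = 0 V + 1.59393 V = 1.59393 V.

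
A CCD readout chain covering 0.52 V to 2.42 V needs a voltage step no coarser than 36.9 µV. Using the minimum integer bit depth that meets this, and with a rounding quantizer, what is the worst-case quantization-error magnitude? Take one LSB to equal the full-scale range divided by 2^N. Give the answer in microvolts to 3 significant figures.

14.5 µV

Span: 2.42 V − (0.52 V) = 1.9 V.
1.9 V / 36.9 µV = 51490. Since 2^15 = 32768 and 2^16 = 65536, N = 16.
Step size = 1.9/65536 V = 28.992 µV.
Max error for round-to-nearest is LSB/2 = 14.5 µV.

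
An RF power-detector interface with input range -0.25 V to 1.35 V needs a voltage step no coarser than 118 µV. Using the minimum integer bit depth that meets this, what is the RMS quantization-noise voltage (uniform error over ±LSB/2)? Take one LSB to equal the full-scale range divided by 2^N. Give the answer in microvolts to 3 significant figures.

Full-scale range = 1.35 V − (-0.25 V) = 1.6 V.
Levels needed ≥ 1.6/118 µV = 13560. 2^14 = 16384 suffices, so N_min = 14.
LSB = 1.6 V / 2^14 = 97.656 µV.
V_rms = LSB/√12 = 28.2 µV.

28.2 µV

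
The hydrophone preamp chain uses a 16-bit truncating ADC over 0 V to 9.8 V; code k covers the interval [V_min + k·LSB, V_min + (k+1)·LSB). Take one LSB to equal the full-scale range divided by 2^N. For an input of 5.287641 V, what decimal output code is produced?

V_FS = 9.8 V. LSB = 9.8 V / 2^16 ≈ 149.5 µV.
(V_in − V_min) × 2^16/range = (5.287641 − (0)) × 65536/9.8 = 35360.290.
Floor → code = 35360.

35360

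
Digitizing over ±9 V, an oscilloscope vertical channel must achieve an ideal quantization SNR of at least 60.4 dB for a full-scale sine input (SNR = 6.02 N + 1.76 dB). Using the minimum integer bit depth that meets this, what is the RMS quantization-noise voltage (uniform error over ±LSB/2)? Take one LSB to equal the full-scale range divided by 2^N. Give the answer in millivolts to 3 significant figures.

5.07 mV

Span: 9 V − (-9 V) = 18 V.
Solving 6.02 N ≥ 60.4 − 1.76: N ≥ 9.741. Round up → N = 10.
One LSB is 18 V / 1024 = 17.578 mV.
V_rms = LSB/√12 = 5.07 mV.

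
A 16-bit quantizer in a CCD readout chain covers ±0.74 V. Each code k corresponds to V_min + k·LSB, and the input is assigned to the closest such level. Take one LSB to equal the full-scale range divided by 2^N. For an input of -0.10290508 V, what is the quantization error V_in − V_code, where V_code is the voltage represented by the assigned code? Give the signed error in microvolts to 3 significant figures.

+5.69 µV

The full-scale span is 0.74 − (-0.74) = 1.48 V. LSB = 1.48 V / 2^16 ≈ 22.58 µV.
(V_in − V_min)/LSB = (-0.10290508 − (-0.74)) × 65536/1.48 = 28211.2518 → nearest code k = 28211.
V_code = V_min + k × range/2^16 = -0.74 + 28211 × 1.48/65536 = -0.10291076660 V.
e = -0.10290508 − (-0.10291076660) = +5.69 µV.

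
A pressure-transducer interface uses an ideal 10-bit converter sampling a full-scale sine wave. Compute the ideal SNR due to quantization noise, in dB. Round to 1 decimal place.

62.0 dB

SNR = 6.02·10 + 1.76 = 61.96 dB.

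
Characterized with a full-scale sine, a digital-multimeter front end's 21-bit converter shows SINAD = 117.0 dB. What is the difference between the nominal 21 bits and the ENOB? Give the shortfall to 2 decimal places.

1.86 bits

Effective bits = (117.0 − 1.76)/6.02 = 19.1429.
21 − 19.1429 = 1.86 bits below nominal.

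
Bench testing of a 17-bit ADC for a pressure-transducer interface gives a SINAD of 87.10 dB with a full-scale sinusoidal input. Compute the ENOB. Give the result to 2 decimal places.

14.18 bits

(87.10 − 1.76) / 6.02 = 85.34/6.02 = 14.1761 effective bits.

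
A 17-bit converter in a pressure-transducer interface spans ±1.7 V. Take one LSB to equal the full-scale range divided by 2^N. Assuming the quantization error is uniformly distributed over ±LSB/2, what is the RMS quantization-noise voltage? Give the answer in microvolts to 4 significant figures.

7.488 µV

Span: 1.7 V − (-1.7 V) = 3.4 V.
One LSB is 3.4 V / 131072 = 25.9399 µV.
V_rms = LSB/√12 = 25.9399 µV / √12 = 7.488 µV.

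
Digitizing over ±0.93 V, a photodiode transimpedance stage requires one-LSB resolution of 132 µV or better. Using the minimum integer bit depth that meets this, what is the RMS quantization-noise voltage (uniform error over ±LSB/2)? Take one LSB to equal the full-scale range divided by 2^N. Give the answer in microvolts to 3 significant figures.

32.8 µV

The full-scale span is 0.93 − (-0.93) = 1.86 V.
1.86 V / 132 µV = 14090. Since 2^13 = 8192 and 2^14 = 16384, N = 14.
LSB = 1.86 V ÷ 2^14 = 1.86/16384 V = 113.53 µV.
V_rms = LSB/√12 = 32.8 µV.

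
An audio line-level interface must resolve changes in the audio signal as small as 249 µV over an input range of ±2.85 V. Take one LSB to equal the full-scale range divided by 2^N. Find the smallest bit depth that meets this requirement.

15 bits

Span: 2.85 V − (-2.85 V) = 5.7 V.
Need 2^N ≥ 5.7 V / 249 µV = 22890 → N_min = 15.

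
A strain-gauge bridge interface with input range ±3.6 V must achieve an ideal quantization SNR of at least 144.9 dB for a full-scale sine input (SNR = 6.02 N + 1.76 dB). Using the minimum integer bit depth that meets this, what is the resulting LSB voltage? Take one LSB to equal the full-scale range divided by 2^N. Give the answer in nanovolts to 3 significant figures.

429 nV

Full-scale range = 3.6 V − (-3.6 V) = 7.2 V.
N ≥ (144.9 − 1.76)/6.02 = 23.777 → N_min = 24.
One LSB is 7.2 V / 16777216 = 429 nV.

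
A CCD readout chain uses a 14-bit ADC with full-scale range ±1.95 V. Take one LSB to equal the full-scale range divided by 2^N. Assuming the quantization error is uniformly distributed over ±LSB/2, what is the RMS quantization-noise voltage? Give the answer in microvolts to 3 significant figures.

Full-scale range = 1.95 V − (-1.95 V) = 3.9 V.
Step size = 3.9/16384 V = 238.04 µV.
For a uniform distribution on [−LSB/2, +LSB/2], V_rms = LSB/√12 = 238.04 µV/3.4641 = 68.7 µV.

68.7 µV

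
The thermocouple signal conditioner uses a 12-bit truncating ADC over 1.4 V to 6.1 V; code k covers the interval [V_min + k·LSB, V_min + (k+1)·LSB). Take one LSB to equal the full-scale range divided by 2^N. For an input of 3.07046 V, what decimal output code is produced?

1455

Full-scale range = 6.1 V − (1.4 V) = 4.7 V. LSB = 4.7 V / 2^12 ≈ 1.147 mV.
(V_in − V_min) × 2^12/range = (3.07046 − (1.4)) × 4096/4.7 = 1455.788.
Floor → code = 1455.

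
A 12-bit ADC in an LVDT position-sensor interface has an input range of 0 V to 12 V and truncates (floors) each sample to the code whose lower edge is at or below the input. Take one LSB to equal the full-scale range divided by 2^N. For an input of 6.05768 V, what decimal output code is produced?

2067

V_FS = 12 V. LSB = 12 V / 2^12 ≈ 2.930 mV.
code = ⌊(V_in − V_min)/LSB⌋ = ⌊(V_in − V_min) × 2^12 / range⌋
     = ⌊(6.05768 − (0)) × 4096 / 12⌋ = ⌊6.05768 × 4096/12⌋
     = ⌊2067.688⌋ = 2067.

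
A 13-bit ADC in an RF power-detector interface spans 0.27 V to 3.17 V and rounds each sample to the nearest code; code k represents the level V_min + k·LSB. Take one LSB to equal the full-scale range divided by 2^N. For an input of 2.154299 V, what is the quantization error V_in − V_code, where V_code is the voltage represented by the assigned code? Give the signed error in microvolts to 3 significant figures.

The full-scale span is 3.17 − (0.27) = 2.9 V. LSB = 2.9 V / 2^13 ≈ 354.0 µV.
(V_in − V_min)/LSB = (2.154299 − (0.27)) × 8192/2.9 = 5322.8198 → nearest code k = 5323.
V_code = V_min + k × range/2^13 = 0.27 + 5323 × 2.9/8192 = 2.154362793 V.
V_in − V_code = 2.154299 − (2.154362793) = −63.8 µV.

−63.8 µV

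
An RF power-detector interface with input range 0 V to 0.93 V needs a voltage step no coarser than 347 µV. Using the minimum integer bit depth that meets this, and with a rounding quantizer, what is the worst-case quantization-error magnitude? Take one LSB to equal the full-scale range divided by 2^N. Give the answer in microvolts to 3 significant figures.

V_FS = 0.93 V.
Need 2^N ≥ 0.93 V / 347 µV = 2680 → N_min = 12.
LSB = 0.93 V ÷ 2^12 = 0.93/4096 V = 227.05 µV.
|e|_max = LSB/2 = 114 µV.

114 µV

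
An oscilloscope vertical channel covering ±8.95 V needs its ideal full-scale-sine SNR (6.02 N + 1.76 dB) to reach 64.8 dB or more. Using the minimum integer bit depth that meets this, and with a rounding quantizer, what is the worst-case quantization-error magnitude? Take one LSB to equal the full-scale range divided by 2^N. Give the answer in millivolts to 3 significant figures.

4.37 mV

Full-scale range = 8.95 V − (-8.95 V) = 17.9 V.
Solving 6.02 N ≥ 64.8 − 1.76: N ≥ 10.472. Round up → N = 11.
One LSB is 17.9 V / 2048 = 8.7402 mV.
Max error for round-to-nearest is LSB/2 = 4.37 mV.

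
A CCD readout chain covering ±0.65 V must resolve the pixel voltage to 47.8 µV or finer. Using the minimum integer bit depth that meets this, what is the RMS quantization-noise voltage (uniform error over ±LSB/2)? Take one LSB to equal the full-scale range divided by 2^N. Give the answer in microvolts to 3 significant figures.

Range = 0.65 − (-0.65) = 1.3 V.
Levels needed ≥ 1.3/47.8 µV = 27200. 2^15 = 32768 suffices, so N_min = 15.
Step size = 1.3/32768 V = 39.673 µV.
V_rms = LSB/√12 = 11.5 µV.

11.5 µV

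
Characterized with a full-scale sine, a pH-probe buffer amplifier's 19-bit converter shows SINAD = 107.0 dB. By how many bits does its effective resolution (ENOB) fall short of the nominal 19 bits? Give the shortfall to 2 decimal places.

1.52 bits

Effective bits = (107.0 − 1.76)/6.02 = 17.4817.
Lost resolution: 19 − 17.4817 = 1.5183 bits.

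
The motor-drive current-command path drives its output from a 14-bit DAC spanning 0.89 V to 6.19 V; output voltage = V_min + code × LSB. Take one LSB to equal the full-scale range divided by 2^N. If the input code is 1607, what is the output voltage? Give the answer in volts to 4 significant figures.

1.410 V

Range = 6.19 − (0.89) = 5.3 V. LSB = 5.3 V / 2^14.
V_out = 0.89 + 1607 × (5.3/16384) V
      = 0.89 V + 0.519843 V = 1.40984 V.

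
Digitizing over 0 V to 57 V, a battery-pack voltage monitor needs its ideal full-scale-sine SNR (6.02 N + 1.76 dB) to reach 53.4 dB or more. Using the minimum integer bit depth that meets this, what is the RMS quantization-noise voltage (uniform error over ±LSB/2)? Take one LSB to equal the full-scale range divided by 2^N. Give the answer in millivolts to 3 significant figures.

V_FS = 57 V.
N ≥ (53.4 − 1.76)/6.02 = 8.578 → N_min = 9.
Step size = 57/512 V = 111.33 mV.
RMS noise = LSB/√12 = 32.1 mV.

32.1 mV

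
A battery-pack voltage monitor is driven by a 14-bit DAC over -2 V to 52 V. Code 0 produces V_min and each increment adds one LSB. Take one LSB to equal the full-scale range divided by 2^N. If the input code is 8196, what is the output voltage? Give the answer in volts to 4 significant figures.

25.01 V

Full-scale range = 52 V − (-2 V) = 54 V. LSB = 54 V / 2^14.
Output = V_min + (8196/16384) × range = -2 + 0.500244 × 54 V
      = -2 + 27.0132 = 25.0132 V.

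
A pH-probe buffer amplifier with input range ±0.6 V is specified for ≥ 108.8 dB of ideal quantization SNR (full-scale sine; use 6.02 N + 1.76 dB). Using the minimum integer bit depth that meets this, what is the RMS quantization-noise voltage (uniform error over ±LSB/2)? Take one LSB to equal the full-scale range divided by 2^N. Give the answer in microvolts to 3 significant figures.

The full-scale span is 0.6 − (-0.6) = 1.2 V.
Solving 6.02 N ≥ 108.8 − 1.76: N ≥ 17.781. Round up → N = 18.
LSB = 1.2 V ÷ 2^18 = 1.2/262144 V = 4.5776 µV.
V_rms = LSB/√12 = 1.32 µV.

1.32 µV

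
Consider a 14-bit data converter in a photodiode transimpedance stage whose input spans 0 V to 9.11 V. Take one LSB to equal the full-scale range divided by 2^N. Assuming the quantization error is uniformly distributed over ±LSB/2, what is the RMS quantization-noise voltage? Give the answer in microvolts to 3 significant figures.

V_FS = 9.11 V.
One LSB is 9.11 V / 16384 = 0.55603 mV.
V_rms = LSB/√12 = 0.55603 mV / √12 = 161 µV.

161 µV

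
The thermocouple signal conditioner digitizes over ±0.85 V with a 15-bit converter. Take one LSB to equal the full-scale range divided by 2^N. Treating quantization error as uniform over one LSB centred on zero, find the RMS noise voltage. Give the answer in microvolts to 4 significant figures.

14.98 µV

Span: 0.85 V − (-0.85 V) = 1.7 V.
LSB = 1.7 V ÷ 2^15 = 1.7/32768 V = 51.8799 µV.
V_rms = LSB/√12 = 51.8799 µV / √12 = 14.98 µV.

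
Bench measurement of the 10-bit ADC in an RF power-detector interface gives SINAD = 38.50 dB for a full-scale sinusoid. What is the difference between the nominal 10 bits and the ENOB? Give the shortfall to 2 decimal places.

Effective bits = (38.50 − 1.76)/6.02 = 6.1030.
Shortfall = 10 − 6.1030 = 3.8970 bits.

3.90 bits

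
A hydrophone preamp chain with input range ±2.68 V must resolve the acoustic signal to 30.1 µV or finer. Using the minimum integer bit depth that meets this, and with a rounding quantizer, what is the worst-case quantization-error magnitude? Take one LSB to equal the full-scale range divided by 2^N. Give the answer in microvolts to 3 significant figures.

10.2 µV

Span: 2.68 V − (-2.68 V) = 5.36 V.
Required number of levels: 5.36/30.1 µV = 178070; smallest N with 2^N ≥ that is 18.
Step size = 5.36/262144 V = 20.447 µV.
Max error for round-to-nearest is LSB/2 = 10.2 µV.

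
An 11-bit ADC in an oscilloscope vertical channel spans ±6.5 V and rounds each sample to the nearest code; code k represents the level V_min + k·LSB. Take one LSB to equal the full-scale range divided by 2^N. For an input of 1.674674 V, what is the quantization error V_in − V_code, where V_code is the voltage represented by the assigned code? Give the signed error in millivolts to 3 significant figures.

−1.11 mV

Span: 6.5 V − (-6.5 V) = 13 V. LSB = 13 V / 2^11 ≈ 6.348 mV.
(V_in − V_min)/LSB = (1.674674 − (-6.5)) × 2048/13 = 1287.8256 → nearest code k = 1288.
V_code = -6.5 + (1288/2048) × 13 = 1.675781250 V.
V_in − V_code = 1.674674 − (1.675781250) = −1.11 mV.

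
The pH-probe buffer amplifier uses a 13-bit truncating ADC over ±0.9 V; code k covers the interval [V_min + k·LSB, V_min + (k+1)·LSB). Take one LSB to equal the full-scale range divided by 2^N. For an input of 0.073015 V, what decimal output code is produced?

4428

The full-scale span is 0.9 − (-0.9) = 1.8 V. LSB = 1.8 V / 2^13 ≈ 219.7 µV.
V_in − V_min = 0.073015 − (-0.9) = 0.973015 V.
Divide by LSB: 0.973015 × 8192/1.8 = 4428.2994.
Truncating gives code 4428.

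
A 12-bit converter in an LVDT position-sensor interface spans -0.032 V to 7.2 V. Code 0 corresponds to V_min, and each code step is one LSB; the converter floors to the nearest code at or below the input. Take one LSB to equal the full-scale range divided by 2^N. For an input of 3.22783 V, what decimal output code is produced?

1846

The full-scale span is 7.2 − (-0.032) = 7.232 V. LSB = 7.232 V / 2^12 ≈ 1.766 mV.
(V_in − V_min) × 2^12/range = (3.22783 − (-0.032)) × 4096/7.232 = 1846.275.
Floor → code = 1846.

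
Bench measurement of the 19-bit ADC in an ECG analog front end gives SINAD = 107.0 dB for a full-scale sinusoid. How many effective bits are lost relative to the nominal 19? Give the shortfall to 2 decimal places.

ENOB = (SINAD − 1.76)/6.02 = (107.0 − 1.76)/6.02 = 17.4817 bits.
19 − 17.4817 = 1.52 bits below nominal.

1.52 bits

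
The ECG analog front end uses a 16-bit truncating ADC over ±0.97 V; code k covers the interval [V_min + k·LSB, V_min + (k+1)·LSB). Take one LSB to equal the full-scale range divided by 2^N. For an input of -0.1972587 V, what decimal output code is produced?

Span: 0.97 V − (-0.97 V) = 1.94 V. LSB = 1.94 V / 2^16 ≈ 29.60 µV.
V_in − V_min = -0.1972587 − (-0.97) = 0.7727413 V.
Divide by LSB: 0.7727413 × 65536/1.94 = 26104.3164.
Truncating gives code 26104.

26104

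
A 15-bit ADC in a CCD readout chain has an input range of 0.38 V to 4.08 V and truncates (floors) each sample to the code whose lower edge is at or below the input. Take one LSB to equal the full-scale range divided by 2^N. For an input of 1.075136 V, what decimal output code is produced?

Full-scale range = 4.08 V − (0.38 V) = 3.7 V. LSB = 3.7 V / 2^15 ≈ 112.9 µV.
(V_in − V_min) × 2^15/range = (1.075136 − (0.38)) × 32768/3.7 = 6156.275.
Floor → code = 6156.

6156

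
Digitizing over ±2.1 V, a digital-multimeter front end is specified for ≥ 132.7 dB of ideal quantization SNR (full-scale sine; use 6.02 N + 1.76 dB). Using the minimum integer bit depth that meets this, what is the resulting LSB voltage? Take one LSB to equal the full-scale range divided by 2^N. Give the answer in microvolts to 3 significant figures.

1.00 µV

The full-scale span is 2.1 − (-2.1) = 4.2 V.
Required N = ⌈(132.7 − 1.76)/6.02⌉ = ⌈21.751⌉ = 22.
LSB = 4.2 V / 2^22 = 1.00 µV.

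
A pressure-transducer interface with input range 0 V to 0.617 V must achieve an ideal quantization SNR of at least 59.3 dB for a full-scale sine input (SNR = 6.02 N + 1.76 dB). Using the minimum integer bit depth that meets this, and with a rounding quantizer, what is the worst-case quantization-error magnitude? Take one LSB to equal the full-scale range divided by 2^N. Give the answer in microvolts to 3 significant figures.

301 µV

Span = 0.617 V.
N ≥ (59.3 − 1.76)/6.02 = 9.558 → N_min = 10.
LSB = 0.617 V ÷ 2^10 = 0.617/1024 V = 0.60254 mV.
Half an LSB is 301 µV.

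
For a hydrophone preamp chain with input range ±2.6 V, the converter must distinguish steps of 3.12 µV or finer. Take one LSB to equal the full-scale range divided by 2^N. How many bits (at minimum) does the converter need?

Span: 2.6 V − (-2.6 V) = 5.2 V.
Levels needed ≥ 5.2/3.12 µV = 1.667e6. 2^21 = 2097152 suffices, so N_min = 21.

21 bits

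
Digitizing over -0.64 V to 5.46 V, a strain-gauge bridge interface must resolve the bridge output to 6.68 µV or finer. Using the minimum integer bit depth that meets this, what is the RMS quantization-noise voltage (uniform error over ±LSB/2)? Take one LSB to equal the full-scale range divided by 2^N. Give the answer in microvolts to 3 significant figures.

1.68 µV

Full-scale range = 5.46 V − (-0.64 V) = 6.1 V.
6.1 V / 6.68 µV = 913200. Since 2^19 = 524288 and 2^20 = 1048576, N = 20.
LSB = 6.1 V / 2^20 = 5.8174 µV.
V_rms = LSB/√12 = 1.68 µV.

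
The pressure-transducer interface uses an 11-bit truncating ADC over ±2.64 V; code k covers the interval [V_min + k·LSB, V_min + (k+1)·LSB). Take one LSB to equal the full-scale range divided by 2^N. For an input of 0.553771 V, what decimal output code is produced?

1238

Full-scale range = 2.64 V − (-2.64 V) = 5.28 V. LSB = 5.28 V / 2^11 ≈ 2.578 mV.
(V_in − V_min) × 2^11/range = (0.553771 − (-2.64)) × 2048/5.28 = 1238.796.
Floor → code = 1238.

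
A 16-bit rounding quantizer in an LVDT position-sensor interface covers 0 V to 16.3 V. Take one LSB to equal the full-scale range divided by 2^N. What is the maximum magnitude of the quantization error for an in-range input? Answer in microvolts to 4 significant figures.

124.4 µV

Full-scale range = 16.3 V.
LSB = 16.3 V / 2^16 = 248.718 µV.
A rounding quantizer has |error| ≤ LSB/2 = 124.4 µV.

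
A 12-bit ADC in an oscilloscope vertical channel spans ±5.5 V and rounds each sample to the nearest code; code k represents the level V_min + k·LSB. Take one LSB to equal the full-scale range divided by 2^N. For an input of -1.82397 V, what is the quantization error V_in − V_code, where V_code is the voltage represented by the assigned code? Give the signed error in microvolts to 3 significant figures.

−484 µV

Span: 5.5 V − (-5.5 V) = 11 V. LSB = 11 V / 2^12 ≈ 2.686 mV.
Position in LSBs: (-1.82397 − (-5.5)) × 4096/11 = 1368.8199; rounding gives k = 1369.
Reconstructed level: -5.5 + 1369 × 11/4096 V = -1.823486328 V.
Error = V_in − V_code = -1.82397 − (-1.823486328) = −484 µV.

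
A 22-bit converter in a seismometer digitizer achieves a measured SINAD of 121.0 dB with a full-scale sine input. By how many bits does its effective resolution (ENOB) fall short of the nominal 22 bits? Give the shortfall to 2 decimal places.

Effective bits = (121.0 − 1.76)/6.02 = 19.8073.
22 − 19.8073 = 2.19 bits below nominal.

2.19 bits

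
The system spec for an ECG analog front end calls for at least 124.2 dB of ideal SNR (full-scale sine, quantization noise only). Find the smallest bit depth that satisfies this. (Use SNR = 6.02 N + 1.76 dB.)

21 bits

6.02 N + 1.76 ≥ 124.2 gives N ≥ 20.339, so the minimum integer is 21.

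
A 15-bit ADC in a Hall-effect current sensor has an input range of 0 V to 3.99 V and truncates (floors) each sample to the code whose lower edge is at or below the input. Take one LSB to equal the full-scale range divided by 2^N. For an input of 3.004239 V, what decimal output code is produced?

Full-scale range = 3.99 V. LSB = 3.99 V / 2^15 ≈ 121.8 µV.
V_in − V_min = 3.004239 − (0) = 3.004239 V.
Divide by LSB: 3.004239 × 32768/3.99 = 24672.4069.
Truncating gives code 24672.

24672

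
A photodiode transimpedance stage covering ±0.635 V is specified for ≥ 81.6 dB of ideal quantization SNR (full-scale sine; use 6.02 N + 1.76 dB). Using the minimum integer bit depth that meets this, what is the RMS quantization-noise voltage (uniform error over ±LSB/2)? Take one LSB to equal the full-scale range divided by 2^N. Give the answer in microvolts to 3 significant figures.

22.4 µV

Span: 0.635 V − (-0.635 V) = 1.27 V.
Solving 6.02 N ≥ 81.6 − 1.76: N ≥ 13.262. Round up → N = 14.
One LSB is 1.27 V / 16384 = 77.515 µV.
V_rms = LSB/√12 = 22.4 µV.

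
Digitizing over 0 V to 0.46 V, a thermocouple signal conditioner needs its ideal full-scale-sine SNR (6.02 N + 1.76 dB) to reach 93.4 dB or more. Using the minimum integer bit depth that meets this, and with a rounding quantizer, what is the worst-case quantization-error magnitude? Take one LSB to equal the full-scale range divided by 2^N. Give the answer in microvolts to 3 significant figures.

V_FS = 0.46 V.
Required N = ⌈(93.4 − 1.76)/6.02⌉ = ⌈15.223⌉ = 16.
Step size = 0.46/65536 V = 7.0190 µV.
Half an LSB is 3.51 µV.

3.51 µV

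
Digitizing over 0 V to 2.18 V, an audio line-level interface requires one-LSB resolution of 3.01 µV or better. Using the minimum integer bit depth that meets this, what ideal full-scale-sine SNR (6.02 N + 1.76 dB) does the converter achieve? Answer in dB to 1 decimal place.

122.2 dB

Full-scale range = 2.18 V.
Levels needed ≥ 2.18/3.01 µV = 724300. 2^20 = 1048576 suffices, so N_min = 20.
6.02(20) + 1.76 = 122.16 dB.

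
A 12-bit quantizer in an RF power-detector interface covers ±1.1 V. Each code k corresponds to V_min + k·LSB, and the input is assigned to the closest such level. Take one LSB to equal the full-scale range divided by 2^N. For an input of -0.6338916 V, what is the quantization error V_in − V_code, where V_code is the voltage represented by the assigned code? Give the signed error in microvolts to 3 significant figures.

Span: 1.1 V − (-1.1 V) = 2.2 V. LSB = 2.2 V / 2^12 ≈ 0.5371 mV.
Position in LSBs: (-0.6338916 − (-1.1)) × 4096/2.2 = 867.8091; rounding gives k = 868.
V_code = -1.1 + (868/4096) × 2.2 = -0.6337890625 V.
V_in − V_code = -0.6338916 − (-0.6337890625) = −103 µV.

−103 µV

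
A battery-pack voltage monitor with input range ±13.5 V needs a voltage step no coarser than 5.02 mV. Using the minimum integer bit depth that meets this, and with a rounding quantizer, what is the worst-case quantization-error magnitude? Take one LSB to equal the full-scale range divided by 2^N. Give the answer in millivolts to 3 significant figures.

Span: 13.5 V − (-13.5 V) = 27 V.
Levels needed ≥ 27/5.02 mV = 5378. 2^13 = 8192 suffices, so N_min = 13.
One LSB is 27 V / 8192 = 3.2959 mV.
|e|_max = LSB/2 = 1.65 mV.

1.65 mV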